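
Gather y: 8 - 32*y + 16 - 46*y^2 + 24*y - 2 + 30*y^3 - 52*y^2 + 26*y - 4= 30*y^3 - 98*y^2 + 18*y + 18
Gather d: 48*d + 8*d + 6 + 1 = 56*d + 7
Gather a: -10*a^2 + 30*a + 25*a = -10*a^2 + 55*a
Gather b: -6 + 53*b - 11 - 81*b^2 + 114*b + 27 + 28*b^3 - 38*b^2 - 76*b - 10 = 28*b^3 - 119*b^2 + 91*b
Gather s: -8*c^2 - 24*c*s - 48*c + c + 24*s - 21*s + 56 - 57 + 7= -8*c^2 - 47*c + s*(3 - 24*c) + 6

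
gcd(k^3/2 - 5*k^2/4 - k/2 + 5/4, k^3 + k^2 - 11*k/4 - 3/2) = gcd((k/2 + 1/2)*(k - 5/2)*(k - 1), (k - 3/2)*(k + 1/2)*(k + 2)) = 1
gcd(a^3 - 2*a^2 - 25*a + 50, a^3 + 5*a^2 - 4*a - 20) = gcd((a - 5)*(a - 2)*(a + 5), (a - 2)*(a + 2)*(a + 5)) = a^2 + 3*a - 10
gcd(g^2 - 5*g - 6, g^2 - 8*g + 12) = g - 6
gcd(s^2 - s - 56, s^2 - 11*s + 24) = s - 8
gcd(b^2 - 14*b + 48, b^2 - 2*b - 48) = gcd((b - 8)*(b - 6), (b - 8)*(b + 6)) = b - 8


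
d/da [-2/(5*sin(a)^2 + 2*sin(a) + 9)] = 4*(5*sin(a) + 1)*cos(a)/(5*sin(a)^2 + 2*sin(a) + 9)^2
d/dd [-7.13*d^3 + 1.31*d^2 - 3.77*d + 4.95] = -21.39*d^2 + 2.62*d - 3.77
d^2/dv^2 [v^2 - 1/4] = 2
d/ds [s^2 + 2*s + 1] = 2*s + 2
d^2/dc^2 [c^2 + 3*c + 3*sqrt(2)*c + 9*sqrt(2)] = 2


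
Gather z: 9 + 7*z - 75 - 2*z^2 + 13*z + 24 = -2*z^2 + 20*z - 42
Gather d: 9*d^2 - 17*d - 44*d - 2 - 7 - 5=9*d^2 - 61*d - 14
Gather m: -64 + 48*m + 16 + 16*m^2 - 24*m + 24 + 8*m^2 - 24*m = 24*m^2 - 24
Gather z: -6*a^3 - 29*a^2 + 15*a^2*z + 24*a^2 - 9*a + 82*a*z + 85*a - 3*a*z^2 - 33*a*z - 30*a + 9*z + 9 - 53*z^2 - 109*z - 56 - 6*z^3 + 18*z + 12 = -6*a^3 - 5*a^2 + 46*a - 6*z^3 + z^2*(-3*a - 53) + z*(15*a^2 + 49*a - 82) - 35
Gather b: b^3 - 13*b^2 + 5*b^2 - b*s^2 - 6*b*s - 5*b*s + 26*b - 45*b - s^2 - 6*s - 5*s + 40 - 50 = b^3 - 8*b^2 + b*(-s^2 - 11*s - 19) - s^2 - 11*s - 10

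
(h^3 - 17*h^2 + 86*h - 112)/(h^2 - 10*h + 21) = (h^2 - 10*h + 16)/(h - 3)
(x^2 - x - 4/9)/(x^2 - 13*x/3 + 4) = (x + 1/3)/(x - 3)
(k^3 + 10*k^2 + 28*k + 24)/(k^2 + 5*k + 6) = (k^2 + 8*k + 12)/(k + 3)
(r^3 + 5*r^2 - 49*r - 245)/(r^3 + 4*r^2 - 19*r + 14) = (r^2 - 2*r - 35)/(r^2 - 3*r + 2)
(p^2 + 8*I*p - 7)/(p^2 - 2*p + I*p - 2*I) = (p + 7*I)/(p - 2)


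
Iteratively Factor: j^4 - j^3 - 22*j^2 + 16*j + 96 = (j + 2)*(j^3 - 3*j^2 - 16*j + 48) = (j - 4)*(j + 2)*(j^2 + j - 12) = (j - 4)*(j + 2)*(j + 4)*(j - 3)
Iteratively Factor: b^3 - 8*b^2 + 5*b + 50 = (b + 2)*(b^2 - 10*b + 25) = (b - 5)*(b + 2)*(b - 5)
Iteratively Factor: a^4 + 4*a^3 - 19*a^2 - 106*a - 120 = (a + 3)*(a^3 + a^2 - 22*a - 40) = (a + 3)*(a + 4)*(a^2 - 3*a - 10) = (a - 5)*(a + 3)*(a + 4)*(a + 2)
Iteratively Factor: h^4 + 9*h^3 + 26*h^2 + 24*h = (h)*(h^3 + 9*h^2 + 26*h + 24) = h*(h + 2)*(h^2 + 7*h + 12) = h*(h + 2)*(h + 4)*(h + 3)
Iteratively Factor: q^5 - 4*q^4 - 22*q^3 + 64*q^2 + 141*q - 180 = (q + 3)*(q^4 - 7*q^3 - q^2 + 67*q - 60) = (q - 4)*(q + 3)*(q^3 - 3*q^2 - 13*q + 15) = (q - 4)*(q - 1)*(q + 3)*(q^2 - 2*q - 15) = (q - 4)*(q - 1)*(q + 3)^2*(q - 5)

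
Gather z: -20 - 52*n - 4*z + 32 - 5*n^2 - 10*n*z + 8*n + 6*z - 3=-5*n^2 - 44*n + z*(2 - 10*n) + 9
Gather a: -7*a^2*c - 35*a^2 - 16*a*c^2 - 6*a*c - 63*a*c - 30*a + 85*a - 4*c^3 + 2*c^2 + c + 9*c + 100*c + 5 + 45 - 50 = a^2*(-7*c - 35) + a*(-16*c^2 - 69*c + 55) - 4*c^3 + 2*c^2 + 110*c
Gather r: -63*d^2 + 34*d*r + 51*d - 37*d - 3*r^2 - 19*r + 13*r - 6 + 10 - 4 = -63*d^2 + 14*d - 3*r^2 + r*(34*d - 6)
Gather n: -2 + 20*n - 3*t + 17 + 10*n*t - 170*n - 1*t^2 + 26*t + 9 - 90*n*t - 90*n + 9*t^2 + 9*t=n*(-80*t - 240) + 8*t^2 + 32*t + 24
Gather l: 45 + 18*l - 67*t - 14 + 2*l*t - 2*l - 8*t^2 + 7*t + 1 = l*(2*t + 16) - 8*t^2 - 60*t + 32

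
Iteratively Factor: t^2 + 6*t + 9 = (t + 3)*(t + 3)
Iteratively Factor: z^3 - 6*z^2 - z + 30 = (z - 3)*(z^2 - 3*z - 10) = (z - 5)*(z - 3)*(z + 2)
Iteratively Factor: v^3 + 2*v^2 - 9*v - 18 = (v - 3)*(v^2 + 5*v + 6) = (v - 3)*(v + 2)*(v + 3)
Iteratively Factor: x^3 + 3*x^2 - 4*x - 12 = (x - 2)*(x^2 + 5*x + 6) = (x - 2)*(x + 2)*(x + 3)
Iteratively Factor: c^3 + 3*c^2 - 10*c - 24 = (c + 2)*(c^2 + c - 12) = (c - 3)*(c + 2)*(c + 4)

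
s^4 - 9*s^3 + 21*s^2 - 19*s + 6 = (s - 6)*(s - 1)^3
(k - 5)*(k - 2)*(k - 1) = k^3 - 8*k^2 + 17*k - 10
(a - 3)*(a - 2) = a^2 - 5*a + 6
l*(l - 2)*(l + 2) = l^3 - 4*l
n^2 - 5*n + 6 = (n - 3)*(n - 2)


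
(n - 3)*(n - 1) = n^2 - 4*n + 3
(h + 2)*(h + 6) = h^2 + 8*h + 12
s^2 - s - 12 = (s - 4)*(s + 3)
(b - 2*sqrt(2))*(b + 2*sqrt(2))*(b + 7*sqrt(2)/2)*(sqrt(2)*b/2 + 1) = sqrt(2)*b^4/2 + 9*b^3/2 - sqrt(2)*b^2/2 - 36*b - 28*sqrt(2)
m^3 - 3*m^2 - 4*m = m*(m - 4)*(m + 1)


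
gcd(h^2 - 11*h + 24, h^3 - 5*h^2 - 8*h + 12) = 1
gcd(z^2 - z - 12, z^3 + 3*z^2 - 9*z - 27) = z + 3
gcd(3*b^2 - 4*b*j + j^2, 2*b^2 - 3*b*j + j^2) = b - j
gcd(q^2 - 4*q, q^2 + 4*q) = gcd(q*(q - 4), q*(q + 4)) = q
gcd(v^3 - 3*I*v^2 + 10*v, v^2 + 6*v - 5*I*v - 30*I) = v - 5*I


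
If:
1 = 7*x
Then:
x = 1/7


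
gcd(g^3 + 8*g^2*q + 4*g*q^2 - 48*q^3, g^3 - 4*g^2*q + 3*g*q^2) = 1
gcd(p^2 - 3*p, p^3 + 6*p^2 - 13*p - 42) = p - 3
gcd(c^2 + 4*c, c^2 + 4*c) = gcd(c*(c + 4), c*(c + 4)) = c^2 + 4*c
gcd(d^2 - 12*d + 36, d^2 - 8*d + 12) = d - 6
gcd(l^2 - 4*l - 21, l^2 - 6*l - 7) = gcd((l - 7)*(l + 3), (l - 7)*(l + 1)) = l - 7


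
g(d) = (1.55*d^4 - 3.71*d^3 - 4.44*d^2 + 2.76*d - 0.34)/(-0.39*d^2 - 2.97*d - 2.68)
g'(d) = (0.78*d + 2.97)*(1.55*d^4 - 3.71*d^3 - 4.44*d^2 + 2.76*d - 0.34)/(-0.39*d^2 - 2.97*d - 2.68)^2 + (6.2*d^3 - 11.13*d^2 - 8.88*d + 2.76)/(-0.39*d^2 - 2.97*d - 2.68)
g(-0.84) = 6.13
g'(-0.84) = -27.96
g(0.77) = 0.38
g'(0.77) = 1.25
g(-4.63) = 358.66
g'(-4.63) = -383.71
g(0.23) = -0.01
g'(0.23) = -0.06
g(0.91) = 0.57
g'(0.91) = 1.36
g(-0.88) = 7.46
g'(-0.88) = -40.10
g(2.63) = 1.30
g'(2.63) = -1.65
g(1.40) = 1.24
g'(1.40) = 1.24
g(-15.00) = -1960.53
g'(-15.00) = 134.65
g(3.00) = 0.44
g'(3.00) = -3.03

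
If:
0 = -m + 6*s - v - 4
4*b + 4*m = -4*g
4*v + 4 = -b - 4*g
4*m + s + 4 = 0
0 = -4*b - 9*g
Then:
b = 972/493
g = -432/493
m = -540/493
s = 188/493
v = -304/493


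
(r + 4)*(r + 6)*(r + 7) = r^3 + 17*r^2 + 94*r + 168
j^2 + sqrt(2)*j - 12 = (j - 2*sqrt(2))*(j + 3*sqrt(2))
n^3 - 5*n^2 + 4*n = n*(n - 4)*(n - 1)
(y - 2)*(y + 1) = y^2 - y - 2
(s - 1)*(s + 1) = s^2 - 1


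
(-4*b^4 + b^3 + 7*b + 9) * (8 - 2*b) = 8*b^5 - 34*b^4 + 8*b^3 - 14*b^2 + 38*b + 72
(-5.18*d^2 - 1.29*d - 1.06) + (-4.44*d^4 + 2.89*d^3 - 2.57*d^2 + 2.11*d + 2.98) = -4.44*d^4 + 2.89*d^3 - 7.75*d^2 + 0.82*d + 1.92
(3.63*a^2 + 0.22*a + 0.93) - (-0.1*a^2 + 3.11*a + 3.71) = 3.73*a^2 - 2.89*a - 2.78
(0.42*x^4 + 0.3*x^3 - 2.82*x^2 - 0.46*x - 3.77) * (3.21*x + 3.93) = 1.3482*x^5 + 2.6136*x^4 - 7.8732*x^3 - 12.5592*x^2 - 13.9095*x - 14.8161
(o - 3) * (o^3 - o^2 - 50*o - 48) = o^4 - 4*o^3 - 47*o^2 + 102*o + 144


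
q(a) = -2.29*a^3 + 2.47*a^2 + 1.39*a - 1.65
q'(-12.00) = -1047.17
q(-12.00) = 4294.47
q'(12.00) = -928.61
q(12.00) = -3586.41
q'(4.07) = -92.31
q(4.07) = -109.47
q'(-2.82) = -67.17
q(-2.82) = 65.43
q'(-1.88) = -32.18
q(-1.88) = 19.68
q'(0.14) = 1.95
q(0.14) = -1.41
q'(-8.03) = -481.26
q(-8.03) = 1332.18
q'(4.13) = -95.39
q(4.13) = -115.10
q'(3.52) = -66.34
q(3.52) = -66.03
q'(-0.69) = -5.29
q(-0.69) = -0.68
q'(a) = -6.87*a^2 + 4.94*a + 1.39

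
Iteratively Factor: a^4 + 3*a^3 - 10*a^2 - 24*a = (a - 3)*(a^3 + 6*a^2 + 8*a) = (a - 3)*(a + 2)*(a^2 + 4*a) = a*(a - 3)*(a + 2)*(a + 4)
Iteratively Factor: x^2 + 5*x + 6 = (x + 2)*(x + 3)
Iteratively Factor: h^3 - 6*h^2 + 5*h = (h - 5)*(h^2 - h) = h*(h - 5)*(h - 1)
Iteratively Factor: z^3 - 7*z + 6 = (z + 3)*(z^2 - 3*z + 2) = (z - 2)*(z + 3)*(z - 1)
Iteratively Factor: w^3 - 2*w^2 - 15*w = (w)*(w^2 - 2*w - 15) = w*(w - 5)*(w + 3)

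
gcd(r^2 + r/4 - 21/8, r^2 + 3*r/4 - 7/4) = r + 7/4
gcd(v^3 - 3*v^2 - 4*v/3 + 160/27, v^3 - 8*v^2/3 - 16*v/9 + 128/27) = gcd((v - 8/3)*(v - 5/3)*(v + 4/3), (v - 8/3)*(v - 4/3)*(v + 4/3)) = v^2 - 4*v/3 - 32/9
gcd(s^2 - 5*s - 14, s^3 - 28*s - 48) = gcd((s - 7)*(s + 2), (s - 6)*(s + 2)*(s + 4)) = s + 2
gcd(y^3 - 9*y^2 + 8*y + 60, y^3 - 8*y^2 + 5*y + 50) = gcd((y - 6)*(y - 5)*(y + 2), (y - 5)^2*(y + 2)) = y^2 - 3*y - 10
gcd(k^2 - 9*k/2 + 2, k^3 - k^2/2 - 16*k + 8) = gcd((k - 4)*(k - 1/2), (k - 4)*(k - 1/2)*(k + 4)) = k^2 - 9*k/2 + 2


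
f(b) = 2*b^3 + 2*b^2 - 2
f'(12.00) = 912.00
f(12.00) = 3742.00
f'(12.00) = 912.00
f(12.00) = 3742.00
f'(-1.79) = 12.06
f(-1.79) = -7.06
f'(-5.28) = 146.15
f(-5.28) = -240.64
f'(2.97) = 64.81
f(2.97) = 68.04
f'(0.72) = 5.99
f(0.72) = -0.22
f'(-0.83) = 0.81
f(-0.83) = -1.77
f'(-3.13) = 46.26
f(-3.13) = -43.73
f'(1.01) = 10.16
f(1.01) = 2.10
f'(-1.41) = 6.29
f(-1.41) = -3.63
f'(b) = 6*b^2 + 4*b = 2*b*(3*b + 2)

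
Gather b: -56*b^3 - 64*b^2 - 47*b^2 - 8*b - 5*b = -56*b^3 - 111*b^2 - 13*b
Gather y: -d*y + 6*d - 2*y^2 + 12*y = 6*d - 2*y^2 + y*(12 - d)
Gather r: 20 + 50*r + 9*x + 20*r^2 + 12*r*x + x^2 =20*r^2 + r*(12*x + 50) + x^2 + 9*x + 20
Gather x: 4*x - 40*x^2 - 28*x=-40*x^2 - 24*x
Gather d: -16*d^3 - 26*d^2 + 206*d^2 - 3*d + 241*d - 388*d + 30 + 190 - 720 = -16*d^3 + 180*d^2 - 150*d - 500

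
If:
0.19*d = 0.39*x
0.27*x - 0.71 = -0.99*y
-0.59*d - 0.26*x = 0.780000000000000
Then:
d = -1.09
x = -0.53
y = 0.86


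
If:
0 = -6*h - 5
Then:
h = -5/6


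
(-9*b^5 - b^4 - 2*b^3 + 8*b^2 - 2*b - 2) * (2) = -18*b^5 - 2*b^4 - 4*b^3 + 16*b^2 - 4*b - 4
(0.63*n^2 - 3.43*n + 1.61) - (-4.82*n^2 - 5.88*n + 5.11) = 5.45*n^2 + 2.45*n - 3.5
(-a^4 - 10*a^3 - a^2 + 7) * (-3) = 3*a^4 + 30*a^3 + 3*a^2 - 21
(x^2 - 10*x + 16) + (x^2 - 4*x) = 2*x^2 - 14*x + 16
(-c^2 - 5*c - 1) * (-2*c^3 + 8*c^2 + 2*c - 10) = 2*c^5 + 2*c^4 - 40*c^3 - 8*c^2 + 48*c + 10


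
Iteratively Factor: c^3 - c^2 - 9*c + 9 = (c - 3)*(c^2 + 2*c - 3) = (c - 3)*(c - 1)*(c + 3)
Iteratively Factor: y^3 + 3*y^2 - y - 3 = (y - 1)*(y^2 + 4*y + 3) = (y - 1)*(y + 3)*(y + 1)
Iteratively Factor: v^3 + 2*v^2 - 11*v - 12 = (v + 4)*(v^2 - 2*v - 3) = (v - 3)*(v + 4)*(v + 1)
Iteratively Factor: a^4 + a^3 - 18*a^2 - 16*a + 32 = (a - 4)*(a^3 + 5*a^2 + 2*a - 8) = (a - 4)*(a + 4)*(a^2 + a - 2) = (a - 4)*(a + 2)*(a + 4)*(a - 1)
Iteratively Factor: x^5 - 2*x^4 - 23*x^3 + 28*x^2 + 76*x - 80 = (x - 5)*(x^4 + 3*x^3 - 8*x^2 - 12*x + 16) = (x - 5)*(x + 2)*(x^3 + x^2 - 10*x + 8) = (x - 5)*(x + 2)*(x + 4)*(x^2 - 3*x + 2) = (x - 5)*(x - 2)*(x + 2)*(x + 4)*(x - 1)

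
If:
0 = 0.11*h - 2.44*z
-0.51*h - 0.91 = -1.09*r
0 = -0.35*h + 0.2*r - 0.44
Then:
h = -1.06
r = 0.34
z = -0.05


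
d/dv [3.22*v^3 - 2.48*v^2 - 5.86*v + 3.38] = 9.66*v^2 - 4.96*v - 5.86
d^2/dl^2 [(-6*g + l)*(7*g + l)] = 2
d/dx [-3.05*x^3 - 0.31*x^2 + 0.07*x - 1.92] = -9.15*x^2 - 0.62*x + 0.07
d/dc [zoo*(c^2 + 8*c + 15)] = zoo*(c + 4)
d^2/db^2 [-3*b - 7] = 0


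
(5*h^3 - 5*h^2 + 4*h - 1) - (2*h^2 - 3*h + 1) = 5*h^3 - 7*h^2 + 7*h - 2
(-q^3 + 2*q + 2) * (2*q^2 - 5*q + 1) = -2*q^5 + 5*q^4 + 3*q^3 - 6*q^2 - 8*q + 2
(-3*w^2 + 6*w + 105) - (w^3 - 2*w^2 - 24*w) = -w^3 - w^2 + 30*w + 105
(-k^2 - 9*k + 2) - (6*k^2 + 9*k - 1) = -7*k^2 - 18*k + 3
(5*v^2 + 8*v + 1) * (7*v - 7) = 35*v^3 + 21*v^2 - 49*v - 7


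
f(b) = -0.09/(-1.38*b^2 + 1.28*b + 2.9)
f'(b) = -0.09*(2.76*b - 1.28)/(-1.38*b^2 + 1.28*b + 2.9)^2 = (0.1152 - 0.2484*b)/(-1.38*b^2 + 1.28*b + 2.9)^2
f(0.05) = -0.03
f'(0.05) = 0.01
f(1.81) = -0.13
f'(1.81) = -0.69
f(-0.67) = -0.06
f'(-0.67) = 0.14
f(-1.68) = 0.03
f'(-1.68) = 0.05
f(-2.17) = 0.01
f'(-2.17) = 0.02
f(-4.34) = 0.00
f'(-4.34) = 0.00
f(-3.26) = 0.01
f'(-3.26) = 0.00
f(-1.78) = 0.02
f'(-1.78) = 0.04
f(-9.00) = 0.00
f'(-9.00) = 0.00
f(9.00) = 0.00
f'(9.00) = -0.00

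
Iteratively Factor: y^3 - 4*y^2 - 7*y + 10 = (y + 2)*(y^2 - 6*y + 5) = (y - 1)*(y + 2)*(y - 5)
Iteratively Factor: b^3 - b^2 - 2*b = (b + 1)*(b^2 - 2*b) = (b - 2)*(b + 1)*(b)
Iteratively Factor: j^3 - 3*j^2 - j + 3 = (j - 3)*(j^2 - 1) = (j - 3)*(j + 1)*(j - 1)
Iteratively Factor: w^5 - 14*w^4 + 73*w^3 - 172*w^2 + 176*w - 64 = (w - 1)*(w^4 - 13*w^3 + 60*w^2 - 112*w + 64) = (w - 4)*(w - 1)*(w^3 - 9*w^2 + 24*w - 16) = (w - 4)*(w - 1)^2*(w^2 - 8*w + 16) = (w - 4)^2*(w - 1)^2*(w - 4)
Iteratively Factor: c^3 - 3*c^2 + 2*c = (c - 1)*(c^2 - 2*c) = c*(c - 1)*(c - 2)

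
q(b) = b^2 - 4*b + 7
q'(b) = 2*b - 4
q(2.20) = 3.04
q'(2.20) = 0.40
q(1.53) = 3.22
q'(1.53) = -0.94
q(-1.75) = 17.06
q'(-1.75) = -7.50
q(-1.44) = 14.83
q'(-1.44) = -6.88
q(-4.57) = 46.16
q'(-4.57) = -13.14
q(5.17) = 13.05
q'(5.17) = 6.34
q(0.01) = 6.96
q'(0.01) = -3.98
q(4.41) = 8.81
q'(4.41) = 4.82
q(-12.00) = 199.00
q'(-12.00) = -28.00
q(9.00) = 52.00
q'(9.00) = 14.00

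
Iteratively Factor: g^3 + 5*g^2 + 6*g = (g + 3)*(g^2 + 2*g) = g*(g + 3)*(g + 2)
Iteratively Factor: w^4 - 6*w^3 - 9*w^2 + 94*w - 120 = (w - 5)*(w^3 - w^2 - 14*w + 24) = (w - 5)*(w + 4)*(w^2 - 5*w + 6) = (w - 5)*(w - 2)*(w + 4)*(w - 3)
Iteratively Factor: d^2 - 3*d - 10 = (d + 2)*(d - 5)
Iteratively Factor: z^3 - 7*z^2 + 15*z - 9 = (z - 3)*(z^2 - 4*z + 3) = (z - 3)^2*(z - 1)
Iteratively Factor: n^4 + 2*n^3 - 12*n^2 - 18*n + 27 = (n - 3)*(n^3 + 5*n^2 + 3*n - 9) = (n - 3)*(n + 3)*(n^2 + 2*n - 3) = (n - 3)*(n + 3)^2*(n - 1)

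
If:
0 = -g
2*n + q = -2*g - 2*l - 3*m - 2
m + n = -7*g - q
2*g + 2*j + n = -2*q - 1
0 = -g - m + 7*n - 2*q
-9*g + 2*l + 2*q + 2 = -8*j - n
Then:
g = 0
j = 1/2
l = -2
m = 18/17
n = -2/17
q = -16/17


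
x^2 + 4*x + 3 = (x + 1)*(x + 3)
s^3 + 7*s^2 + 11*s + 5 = (s + 1)^2*(s + 5)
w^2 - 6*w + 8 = (w - 4)*(w - 2)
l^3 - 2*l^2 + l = l*(l - 1)^2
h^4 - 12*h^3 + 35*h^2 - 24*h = h*(h - 8)*(h - 3)*(h - 1)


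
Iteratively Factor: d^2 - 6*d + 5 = (d - 5)*(d - 1)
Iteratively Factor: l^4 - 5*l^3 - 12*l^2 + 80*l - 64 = (l - 4)*(l^3 - l^2 - 16*l + 16) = (l - 4)*(l - 1)*(l^2 - 16) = (l - 4)^2*(l - 1)*(l + 4)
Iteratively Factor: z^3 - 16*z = (z - 4)*(z^2 + 4*z) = (z - 4)*(z + 4)*(z)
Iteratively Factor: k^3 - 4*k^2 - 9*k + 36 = (k - 4)*(k^2 - 9) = (k - 4)*(k + 3)*(k - 3)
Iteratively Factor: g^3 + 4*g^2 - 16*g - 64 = (g + 4)*(g^2 - 16) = (g - 4)*(g + 4)*(g + 4)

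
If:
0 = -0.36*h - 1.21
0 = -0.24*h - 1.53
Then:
No Solution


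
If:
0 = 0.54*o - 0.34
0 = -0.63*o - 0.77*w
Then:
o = 0.63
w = -0.52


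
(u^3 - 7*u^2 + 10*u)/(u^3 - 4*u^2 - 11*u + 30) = u/(u + 3)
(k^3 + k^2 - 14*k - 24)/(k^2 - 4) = (k^2 - k - 12)/(k - 2)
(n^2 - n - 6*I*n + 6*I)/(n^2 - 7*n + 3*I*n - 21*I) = (n^2 - n - 6*I*n + 6*I)/(n^2 - 7*n + 3*I*n - 21*I)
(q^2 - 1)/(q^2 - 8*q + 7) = (q + 1)/(q - 7)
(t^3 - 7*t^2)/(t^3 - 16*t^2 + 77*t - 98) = t^2/(t^2 - 9*t + 14)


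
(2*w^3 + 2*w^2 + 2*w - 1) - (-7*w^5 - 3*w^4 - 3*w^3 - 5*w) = 7*w^5 + 3*w^4 + 5*w^3 + 2*w^2 + 7*w - 1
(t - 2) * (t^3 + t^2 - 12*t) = t^4 - t^3 - 14*t^2 + 24*t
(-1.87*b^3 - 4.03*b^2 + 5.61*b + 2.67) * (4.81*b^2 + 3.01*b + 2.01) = -8.9947*b^5 - 25.013*b^4 + 11.0951*b^3 + 21.6285*b^2 + 19.3128*b + 5.3667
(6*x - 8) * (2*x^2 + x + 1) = 12*x^3 - 10*x^2 - 2*x - 8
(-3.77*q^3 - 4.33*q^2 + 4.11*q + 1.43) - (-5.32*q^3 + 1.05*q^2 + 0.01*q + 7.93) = 1.55*q^3 - 5.38*q^2 + 4.1*q - 6.5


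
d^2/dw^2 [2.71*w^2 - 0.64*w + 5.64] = 5.42000000000000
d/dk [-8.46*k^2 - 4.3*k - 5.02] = -16.92*k - 4.3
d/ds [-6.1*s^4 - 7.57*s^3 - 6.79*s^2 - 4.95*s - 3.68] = -24.4*s^3 - 22.71*s^2 - 13.58*s - 4.95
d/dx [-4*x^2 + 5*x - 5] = 5 - 8*x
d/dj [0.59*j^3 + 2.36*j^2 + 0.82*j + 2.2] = 1.77*j^2 + 4.72*j + 0.82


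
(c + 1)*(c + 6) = c^2 + 7*c + 6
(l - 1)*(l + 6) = l^2 + 5*l - 6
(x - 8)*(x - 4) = x^2 - 12*x + 32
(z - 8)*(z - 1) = z^2 - 9*z + 8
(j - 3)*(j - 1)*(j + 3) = j^3 - j^2 - 9*j + 9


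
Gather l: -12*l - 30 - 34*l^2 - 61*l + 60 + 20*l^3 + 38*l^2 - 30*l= 20*l^3 + 4*l^2 - 103*l + 30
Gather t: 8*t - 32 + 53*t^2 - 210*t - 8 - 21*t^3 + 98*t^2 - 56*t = -21*t^3 + 151*t^2 - 258*t - 40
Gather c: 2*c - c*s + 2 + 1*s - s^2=c*(2 - s) - s^2 + s + 2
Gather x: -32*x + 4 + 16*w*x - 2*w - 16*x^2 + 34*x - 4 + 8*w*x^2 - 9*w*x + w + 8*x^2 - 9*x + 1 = -w + x^2*(8*w - 8) + x*(7*w - 7) + 1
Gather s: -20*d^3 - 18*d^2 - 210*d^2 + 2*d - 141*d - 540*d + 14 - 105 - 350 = -20*d^3 - 228*d^2 - 679*d - 441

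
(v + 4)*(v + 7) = v^2 + 11*v + 28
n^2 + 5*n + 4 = (n + 1)*(n + 4)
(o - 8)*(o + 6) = o^2 - 2*o - 48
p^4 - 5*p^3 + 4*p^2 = p^2*(p - 4)*(p - 1)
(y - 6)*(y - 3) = y^2 - 9*y + 18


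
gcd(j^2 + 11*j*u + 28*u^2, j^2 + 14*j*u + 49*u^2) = j + 7*u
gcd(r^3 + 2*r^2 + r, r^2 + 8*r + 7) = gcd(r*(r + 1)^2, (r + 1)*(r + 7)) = r + 1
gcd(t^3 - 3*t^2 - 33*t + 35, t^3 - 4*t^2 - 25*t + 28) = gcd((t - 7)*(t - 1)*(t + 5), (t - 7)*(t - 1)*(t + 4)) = t^2 - 8*t + 7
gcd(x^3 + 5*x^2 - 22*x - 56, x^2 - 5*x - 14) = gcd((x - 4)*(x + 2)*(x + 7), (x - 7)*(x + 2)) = x + 2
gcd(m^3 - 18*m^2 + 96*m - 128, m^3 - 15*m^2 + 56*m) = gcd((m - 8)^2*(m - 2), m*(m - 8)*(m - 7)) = m - 8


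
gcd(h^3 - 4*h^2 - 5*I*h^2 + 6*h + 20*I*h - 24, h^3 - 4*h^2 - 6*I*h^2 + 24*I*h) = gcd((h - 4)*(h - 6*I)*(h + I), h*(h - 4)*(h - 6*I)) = h^2 + h*(-4 - 6*I) + 24*I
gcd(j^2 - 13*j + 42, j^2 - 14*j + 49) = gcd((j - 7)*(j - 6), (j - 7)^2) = j - 7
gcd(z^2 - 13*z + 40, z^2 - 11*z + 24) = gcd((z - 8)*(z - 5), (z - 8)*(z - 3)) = z - 8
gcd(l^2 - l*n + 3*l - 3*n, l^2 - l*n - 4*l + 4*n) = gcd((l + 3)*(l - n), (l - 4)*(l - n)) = l - n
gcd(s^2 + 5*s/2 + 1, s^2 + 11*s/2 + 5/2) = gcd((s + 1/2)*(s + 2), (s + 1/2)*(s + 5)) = s + 1/2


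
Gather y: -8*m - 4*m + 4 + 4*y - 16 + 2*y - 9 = -12*m + 6*y - 21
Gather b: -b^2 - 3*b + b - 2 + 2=-b^2 - 2*b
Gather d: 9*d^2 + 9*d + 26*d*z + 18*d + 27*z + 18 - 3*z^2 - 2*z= 9*d^2 + d*(26*z + 27) - 3*z^2 + 25*z + 18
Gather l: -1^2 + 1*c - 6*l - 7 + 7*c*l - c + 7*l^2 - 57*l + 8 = 7*l^2 + l*(7*c - 63)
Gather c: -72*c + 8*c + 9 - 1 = 8 - 64*c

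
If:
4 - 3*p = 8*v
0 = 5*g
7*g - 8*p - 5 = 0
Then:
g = 0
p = -5/8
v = 47/64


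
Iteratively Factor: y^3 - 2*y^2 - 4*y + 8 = (y + 2)*(y^2 - 4*y + 4) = (y - 2)*(y + 2)*(y - 2)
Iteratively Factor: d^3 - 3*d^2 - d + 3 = (d + 1)*(d^2 - 4*d + 3) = (d - 3)*(d + 1)*(d - 1)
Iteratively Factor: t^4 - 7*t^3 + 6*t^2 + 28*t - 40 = (t - 2)*(t^3 - 5*t^2 - 4*t + 20) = (t - 2)*(t + 2)*(t^2 - 7*t + 10) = (t - 2)^2*(t + 2)*(t - 5)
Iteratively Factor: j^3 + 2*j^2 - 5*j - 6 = (j + 3)*(j^2 - j - 2) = (j - 2)*(j + 3)*(j + 1)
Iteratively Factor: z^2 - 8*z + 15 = (z - 5)*(z - 3)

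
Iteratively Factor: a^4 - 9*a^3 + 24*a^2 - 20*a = (a - 2)*(a^3 - 7*a^2 + 10*a) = (a - 5)*(a - 2)*(a^2 - 2*a) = a*(a - 5)*(a - 2)*(a - 2)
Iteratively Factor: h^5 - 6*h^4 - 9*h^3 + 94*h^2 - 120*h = (h + 4)*(h^4 - 10*h^3 + 31*h^2 - 30*h) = (h - 2)*(h + 4)*(h^3 - 8*h^2 + 15*h) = (h - 3)*(h - 2)*(h + 4)*(h^2 - 5*h) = h*(h - 3)*(h - 2)*(h + 4)*(h - 5)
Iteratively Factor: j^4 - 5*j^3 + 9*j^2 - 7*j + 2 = (j - 1)*(j^3 - 4*j^2 + 5*j - 2) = (j - 2)*(j - 1)*(j^2 - 2*j + 1) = (j - 2)*(j - 1)^2*(j - 1)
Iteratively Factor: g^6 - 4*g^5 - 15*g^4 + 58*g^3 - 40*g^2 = (g)*(g^5 - 4*g^4 - 15*g^3 + 58*g^2 - 40*g) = g*(g + 4)*(g^4 - 8*g^3 + 17*g^2 - 10*g) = g^2*(g + 4)*(g^3 - 8*g^2 + 17*g - 10) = g^2*(g - 2)*(g + 4)*(g^2 - 6*g + 5) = g^2*(g - 5)*(g - 2)*(g + 4)*(g - 1)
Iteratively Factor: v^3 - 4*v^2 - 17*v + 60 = (v - 5)*(v^2 + v - 12) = (v - 5)*(v - 3)*(v + 4)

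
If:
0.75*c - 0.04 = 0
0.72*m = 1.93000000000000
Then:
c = 0.05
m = 2.68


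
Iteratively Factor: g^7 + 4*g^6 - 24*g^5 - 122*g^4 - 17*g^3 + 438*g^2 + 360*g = (g - 2)*(g^6 + 6*g^5 - 12*g^4 - 146*g^3 - 309*g^2 - 180*g) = (g - 2)*(g + 3)*(g^5 + 3*g^4 - 21*g^3 - 83*g^2 - 60*g) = (g - 5)*(g - 2)*(g + 3)*(g^4 + 8*g^3 + 19*g^2 + 12*g) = (g - 5)*(g - 2)*(g + 3)^2*(g^3 + 5*g^2 + 4*g) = g*(g - 5)*(g - 2)*(g + 3)^2*(g^2 + 5*g + 4) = g*(g - 5)*(g - 2)*(g + 3)^2*(g + 4)*(g + 1)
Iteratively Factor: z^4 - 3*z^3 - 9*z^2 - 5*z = (z + 1)*(z^3 - 4*z^2 - 5*z) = z*(z + 1)*(z^2 - 4*z - 5) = z*(z - 5)*(z + 1)*(z + 1)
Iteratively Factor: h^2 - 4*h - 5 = (h + 1)*(h - 5)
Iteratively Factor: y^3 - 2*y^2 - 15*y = (y + 3)*(y^2 - 5*y) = y*(y + 3)*(y - 5)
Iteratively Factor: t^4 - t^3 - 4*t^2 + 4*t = (t)*(t^3 - t^2 - 4*t + 4) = t*(t - 1)*(t^2 - 4) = t*(t - 1)*(t + 2)*(t - 2)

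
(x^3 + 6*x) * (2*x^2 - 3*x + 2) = 2*x^5 - 3*x^4 + 14*x^3 - 18*x^2 + 12*x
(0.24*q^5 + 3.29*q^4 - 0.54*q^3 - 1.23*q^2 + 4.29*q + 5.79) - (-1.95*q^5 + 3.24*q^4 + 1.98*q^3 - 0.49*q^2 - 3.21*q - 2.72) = 2.19*q^5 + 0.0499999999999998*q^4 - 2.52*q^3 - 0.74*q^2 + 7.5*q + 8.51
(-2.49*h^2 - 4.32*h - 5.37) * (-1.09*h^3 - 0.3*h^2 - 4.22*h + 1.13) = 2.7141*h^5 + 5.4558*h^4 + 17.6571*h^3 + 17.0277*h^2 + 17.7798*h - 6.0681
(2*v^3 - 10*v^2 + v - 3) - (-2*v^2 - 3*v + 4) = 2*v^3 - 8*v^2 + 4*v - 7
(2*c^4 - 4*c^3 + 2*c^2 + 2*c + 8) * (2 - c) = -2*c^5 + 8*c^4 - 10*c^3 + 2*c^2 - 4*c + 16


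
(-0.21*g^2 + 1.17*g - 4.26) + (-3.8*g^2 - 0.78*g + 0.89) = -4.01*g^2 + 0.39*g - 3.37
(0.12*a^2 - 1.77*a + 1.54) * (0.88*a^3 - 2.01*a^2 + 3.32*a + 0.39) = 0.1056*a^5 - 1.7988*a^4 + 5.3113*a^3 - 8.925*a^2 + 4.4225*a + 0.6006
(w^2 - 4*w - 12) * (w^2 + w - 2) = w^4 - 3*w^3 - 18*w^2 - 4*w + 24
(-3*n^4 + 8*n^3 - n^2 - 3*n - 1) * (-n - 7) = 3*n^5 + 13*n^4 - 55*n^3 + 10*n^2 + 22*n + 7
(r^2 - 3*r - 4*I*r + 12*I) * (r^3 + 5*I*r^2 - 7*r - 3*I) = r^5 - 3*r^4 + I*r^4 + 13*r^3 - 3*I*r^3 - 39*r^2 + 25*I*r^2 - 12*r - 75*I*r + 36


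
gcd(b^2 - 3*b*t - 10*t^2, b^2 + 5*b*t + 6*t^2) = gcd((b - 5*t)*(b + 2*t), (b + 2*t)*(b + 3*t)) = b + 2*t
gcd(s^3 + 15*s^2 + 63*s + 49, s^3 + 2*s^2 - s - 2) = s + 1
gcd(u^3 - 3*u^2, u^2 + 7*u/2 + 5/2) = 1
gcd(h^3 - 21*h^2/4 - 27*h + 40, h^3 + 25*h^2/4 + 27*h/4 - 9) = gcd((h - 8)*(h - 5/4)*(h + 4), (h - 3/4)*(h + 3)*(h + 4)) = h + 4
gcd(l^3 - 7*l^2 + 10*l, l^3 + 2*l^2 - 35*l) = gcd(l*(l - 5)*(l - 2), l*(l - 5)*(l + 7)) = l^2 - 5*l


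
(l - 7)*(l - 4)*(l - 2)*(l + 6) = l^4 - 7*l^3 - 28*l^2 + 244*l - 336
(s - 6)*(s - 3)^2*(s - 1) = s^4 - 13*s^3 + 57*s^2 - 99*s + 54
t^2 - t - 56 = (t - 8)*(t + 7)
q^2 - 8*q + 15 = (q - 5)*(q - 3)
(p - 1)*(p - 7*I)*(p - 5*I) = p^3 - p^2 - 12*I*p^2 - 35*p + 12*I*p + 35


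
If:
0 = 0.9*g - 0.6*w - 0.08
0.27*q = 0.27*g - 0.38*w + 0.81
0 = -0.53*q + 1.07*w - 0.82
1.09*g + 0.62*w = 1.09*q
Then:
No Solution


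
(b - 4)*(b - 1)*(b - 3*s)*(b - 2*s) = b^4 - 5*b^3*s - 5*b^3 + 6*b^2*s^2 + 25*b^2*s + 4*b^2 - 30*b*s^2 - 20*b*s + 24*s^2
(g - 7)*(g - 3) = g^2 - 10*g + 21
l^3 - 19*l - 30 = (l - 5)*(l + 2)*(l + 3)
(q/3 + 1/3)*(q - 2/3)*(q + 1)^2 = q^4/3 + 7*q^3/9 + q^2/3 - q/3 - 2/9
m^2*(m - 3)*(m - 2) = m^4 - 5*m^3 + 6*m^2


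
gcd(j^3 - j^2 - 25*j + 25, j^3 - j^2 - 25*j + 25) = j^3 - j^2 - 25*j + 25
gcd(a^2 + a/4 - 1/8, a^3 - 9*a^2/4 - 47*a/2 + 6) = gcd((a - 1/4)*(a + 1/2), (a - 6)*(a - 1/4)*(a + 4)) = a - 1/4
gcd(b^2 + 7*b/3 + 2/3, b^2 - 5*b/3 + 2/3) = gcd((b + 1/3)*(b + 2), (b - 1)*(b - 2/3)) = 1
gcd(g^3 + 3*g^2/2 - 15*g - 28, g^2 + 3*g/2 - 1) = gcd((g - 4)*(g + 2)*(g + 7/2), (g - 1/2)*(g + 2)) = g + 2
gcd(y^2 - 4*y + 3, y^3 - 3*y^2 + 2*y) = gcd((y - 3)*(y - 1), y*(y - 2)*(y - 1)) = y - 1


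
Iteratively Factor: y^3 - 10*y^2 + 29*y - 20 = (y - 1)*(y^2 - 9*y + 20) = (y - 5)*(y - 1)*(y - 4)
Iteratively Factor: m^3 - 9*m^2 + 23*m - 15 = (m - 1)*(m^2 - 8*m + 15) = (m - 5)*(m - 1)*(m - 3)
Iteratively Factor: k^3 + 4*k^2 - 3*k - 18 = (k - 2)*(k^2 + 6*k + 9) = (k - 2)*(k + 3)*(k + 3)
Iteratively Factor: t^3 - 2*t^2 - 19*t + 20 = (t - 5)*(t^2 + 3*t - 4) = (t - 5)*(t + 4)*(t - 1)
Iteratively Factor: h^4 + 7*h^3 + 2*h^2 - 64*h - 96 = (h + 2)*(h^3 + 5*h^2 - 8*h - 48) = (h + 2)*(h + 4)*(h^2 + h - 12) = (h - 3)*(h + 2)*(h + 4)*(h + 4)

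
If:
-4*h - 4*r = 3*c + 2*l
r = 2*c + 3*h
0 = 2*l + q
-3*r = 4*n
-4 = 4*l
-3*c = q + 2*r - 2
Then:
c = -6/23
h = 7/23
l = -1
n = -27/92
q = 2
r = 9/23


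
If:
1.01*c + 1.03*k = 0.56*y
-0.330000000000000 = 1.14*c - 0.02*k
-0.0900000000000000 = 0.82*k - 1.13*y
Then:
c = -0.28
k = 0.53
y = 0.46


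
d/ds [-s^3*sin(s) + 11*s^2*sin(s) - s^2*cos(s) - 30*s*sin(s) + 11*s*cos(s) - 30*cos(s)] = -s^3*cos(s) - 2*s^2*sin(s) + 11*s^2*cos(s) + 11*s*sin(s) - 32*s*cos(s) + 11*cos(s)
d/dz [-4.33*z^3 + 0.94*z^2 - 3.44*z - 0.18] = -12.99*z^2 + 1.88*z - 3.44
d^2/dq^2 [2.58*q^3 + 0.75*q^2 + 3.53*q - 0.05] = 15.48*q + 1.5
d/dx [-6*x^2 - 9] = -12*x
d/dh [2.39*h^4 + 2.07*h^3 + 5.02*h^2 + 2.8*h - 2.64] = 9.56*h^3 + 6.21*h^2 + 10.04*h + 2.8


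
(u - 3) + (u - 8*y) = 2*u - 8*y - 3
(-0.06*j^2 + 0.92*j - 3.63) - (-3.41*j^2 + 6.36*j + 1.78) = 3.35*j^2 - 5.44*j - 5.41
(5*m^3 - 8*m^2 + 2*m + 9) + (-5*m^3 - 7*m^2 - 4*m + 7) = -15*m^2 - 2*m + 16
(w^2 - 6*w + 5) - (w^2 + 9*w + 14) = -15*w - 9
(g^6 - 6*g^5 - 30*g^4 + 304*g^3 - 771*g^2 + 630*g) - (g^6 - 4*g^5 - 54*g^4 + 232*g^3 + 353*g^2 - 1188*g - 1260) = -2*g^5 + 24*g^4 + 72*g^3 - 1124*g^2 + 1818*g + 1260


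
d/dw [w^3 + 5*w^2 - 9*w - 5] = 3*w^2 + 10*w - 9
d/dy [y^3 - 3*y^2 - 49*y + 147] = 3*y^2 - 6*y - 49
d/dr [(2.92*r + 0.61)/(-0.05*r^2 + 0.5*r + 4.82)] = (0.146*r^2 + 0.0609999999999999*r + 13.7694)/(0.0025*r^4 - 0.05*r^3 - 0.232*r^2 + 4.82*r + 23.2324)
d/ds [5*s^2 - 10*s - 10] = 10*s - 10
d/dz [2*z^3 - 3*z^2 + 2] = 6*z*(z - 1)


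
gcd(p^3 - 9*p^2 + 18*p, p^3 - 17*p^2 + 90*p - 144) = p^2 - 9*p + 18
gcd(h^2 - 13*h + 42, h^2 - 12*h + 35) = h - 7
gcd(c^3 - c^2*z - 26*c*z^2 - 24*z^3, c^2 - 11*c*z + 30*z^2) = -c + 6*z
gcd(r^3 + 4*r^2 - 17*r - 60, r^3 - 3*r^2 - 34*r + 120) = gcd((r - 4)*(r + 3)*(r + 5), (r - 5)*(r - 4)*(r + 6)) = r - 4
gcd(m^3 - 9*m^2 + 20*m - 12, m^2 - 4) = m - 2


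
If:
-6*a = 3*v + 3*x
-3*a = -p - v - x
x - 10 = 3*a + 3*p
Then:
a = x/18 - 5/9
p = 5*x/18 - 25/9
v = 10/9 - 10*x/9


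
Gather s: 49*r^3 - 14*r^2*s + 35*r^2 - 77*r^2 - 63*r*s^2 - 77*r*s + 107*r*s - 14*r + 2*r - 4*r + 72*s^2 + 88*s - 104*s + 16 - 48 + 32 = 49*r^3 - 42*r^2 - 16*r + s^2*(72 - 63*r) + s*(-14*r^2 + 30*r - 16)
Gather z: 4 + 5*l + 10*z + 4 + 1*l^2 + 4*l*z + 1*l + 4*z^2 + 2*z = l^2 + 6*l + 4*z^2 + z*(4*l + 12) + 8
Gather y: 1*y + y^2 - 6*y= y^2 - 5*y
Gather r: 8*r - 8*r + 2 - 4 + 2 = 0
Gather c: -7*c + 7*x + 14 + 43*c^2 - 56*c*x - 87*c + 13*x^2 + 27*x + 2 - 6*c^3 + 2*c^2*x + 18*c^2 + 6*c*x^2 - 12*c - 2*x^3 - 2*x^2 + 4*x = -6*c^3 + c^2*(2*x + 61) + c*(6*x^2 - 56*x - 106) - 2*x^3 + 11*x^2 + 38*x + 16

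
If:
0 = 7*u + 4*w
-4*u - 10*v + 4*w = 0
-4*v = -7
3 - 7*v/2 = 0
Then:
No Solution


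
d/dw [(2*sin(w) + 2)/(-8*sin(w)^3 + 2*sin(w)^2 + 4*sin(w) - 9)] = 2*(16*sin(w)^3 + 22*sin(w)^2 - 4*sin(w) - 13)*cos(w)/(2*sin(w) - 2*sin(3*w) + cos(2*w) + 8)^2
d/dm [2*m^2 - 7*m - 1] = 4*m - 7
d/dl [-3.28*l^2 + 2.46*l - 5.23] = 2.46 - 6.56*l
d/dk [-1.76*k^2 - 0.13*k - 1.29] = -3.52*k - 0.13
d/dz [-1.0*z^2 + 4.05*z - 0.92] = 4.05 - 2.0*z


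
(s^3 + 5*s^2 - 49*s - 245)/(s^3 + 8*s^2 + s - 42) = (s^2 - 2*s - 35)/(s^2 + s - 6)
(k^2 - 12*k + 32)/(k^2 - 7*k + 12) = (k - 8)/(k - 3)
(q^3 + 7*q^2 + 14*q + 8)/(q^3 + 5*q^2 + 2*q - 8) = (q + 1)/(q - 1)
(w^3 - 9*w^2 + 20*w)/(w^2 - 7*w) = (w^2 - 9*w + 20)/(w - 7)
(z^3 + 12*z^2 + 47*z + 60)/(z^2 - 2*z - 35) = (z^2 + 7*z + 12)/(z - 7)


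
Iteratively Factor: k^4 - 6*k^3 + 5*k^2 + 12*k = (k + 1)*(k^3 - 7*k^2 + 12*k) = (k - 3)*(k + 1)*(k^2 - 4*k) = k*(k - 3)*(k + 1)*(k - 4)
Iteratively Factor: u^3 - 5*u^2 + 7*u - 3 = (u - 1)*(u^2 - 4*u + 3) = (u - 1)^2*(u - 3)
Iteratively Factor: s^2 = (s)*(s)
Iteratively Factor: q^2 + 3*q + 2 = (q + 2)*(q + 1)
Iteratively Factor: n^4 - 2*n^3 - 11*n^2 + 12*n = (n + 3)*(n^3 - 5*n^2 + 4*n) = (n - 4)*(n + 3)*(n^2 - n) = (n - 4)*(n - 1)*(n + 3)*(n)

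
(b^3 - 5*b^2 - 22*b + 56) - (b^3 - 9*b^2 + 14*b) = 4*b^2 - 36*b + 56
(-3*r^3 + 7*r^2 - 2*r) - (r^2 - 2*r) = -3*r^3 + 6*r^2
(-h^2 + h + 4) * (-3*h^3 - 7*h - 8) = 3*h^5 - 3*h^4 - 5*h^3 + h^2 - 36*h - 32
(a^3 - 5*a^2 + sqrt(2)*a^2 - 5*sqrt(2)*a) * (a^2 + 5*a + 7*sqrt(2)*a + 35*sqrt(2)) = a^5 + 8*sqrt(2)*a^4 - 11*a^3 - 200*sqrt(2)*a^2 - 350*a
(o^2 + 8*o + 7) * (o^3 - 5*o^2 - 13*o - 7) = o^5 + 3*o^4 - 46*o^3 - 146*o^2 - 147*o - 49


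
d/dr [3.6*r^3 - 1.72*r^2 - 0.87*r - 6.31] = 10.8*r^2 - 3.44*r - 0.87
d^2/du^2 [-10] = 0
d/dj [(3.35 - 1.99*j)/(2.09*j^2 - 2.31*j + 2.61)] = (4.1591*j^2 - 14.003*j + 2.5446)/(4.3681*j^4 - 9.6558*j^3 + 16.2459*j^2 - 12.0582*j + 6.8121)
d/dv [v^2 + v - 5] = 2*v + 1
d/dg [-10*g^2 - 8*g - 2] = -20*g - 8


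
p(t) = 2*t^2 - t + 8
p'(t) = 4*t - 1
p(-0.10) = 8.12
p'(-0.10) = -1.40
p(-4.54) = 53.76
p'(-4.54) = -19.16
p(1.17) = 9.57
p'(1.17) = 3.68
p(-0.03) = 8.03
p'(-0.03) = -1.12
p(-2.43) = 22.24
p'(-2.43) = -10.72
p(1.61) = 11.57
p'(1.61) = 5.44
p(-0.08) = 8.09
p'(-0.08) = -1.32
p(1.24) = 9.84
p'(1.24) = 3.96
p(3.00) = 23.00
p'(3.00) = 11.00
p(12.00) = 284.00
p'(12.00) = 47.00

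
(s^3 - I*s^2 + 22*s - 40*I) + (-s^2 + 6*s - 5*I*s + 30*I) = s^3 - s^2 - I*s^2 + 28*s - 5*I*s - 10*I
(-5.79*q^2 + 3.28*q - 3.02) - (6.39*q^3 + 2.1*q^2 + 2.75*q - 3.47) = -6.39*q^3 - 7.89*q^2 + 0.53*q + 0.45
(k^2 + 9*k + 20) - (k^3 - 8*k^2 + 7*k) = -k^3 + 9*k^2 + 2*k + 20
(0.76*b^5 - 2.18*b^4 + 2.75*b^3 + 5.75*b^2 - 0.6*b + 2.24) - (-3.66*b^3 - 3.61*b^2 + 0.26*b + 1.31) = 0.76*b^5 - 2.18*b^4 + 6.41*b^3 + 9.36*b^2 - 0.86*b + 0.93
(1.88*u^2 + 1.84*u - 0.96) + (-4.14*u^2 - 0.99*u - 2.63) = -2.26*u^2 + 0.85*u - 3.59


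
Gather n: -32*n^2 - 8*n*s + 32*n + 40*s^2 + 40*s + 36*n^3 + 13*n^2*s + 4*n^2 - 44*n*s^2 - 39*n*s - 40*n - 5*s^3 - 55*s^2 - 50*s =36*n^3 + n^2*(13*s - 28) + n*(-44*s^2 - 47*s - 8) - 5*s^3 - 15*s^2 - 10*s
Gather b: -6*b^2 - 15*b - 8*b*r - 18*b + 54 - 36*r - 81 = -6*b^2 + b*(-8*r - 33) - 36*r - 27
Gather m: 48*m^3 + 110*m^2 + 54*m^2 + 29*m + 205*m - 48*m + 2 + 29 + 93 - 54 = 48*m^3 + 164*m^2 + 186*m + 70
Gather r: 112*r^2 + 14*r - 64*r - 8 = 112*r^2 - 50*r - 8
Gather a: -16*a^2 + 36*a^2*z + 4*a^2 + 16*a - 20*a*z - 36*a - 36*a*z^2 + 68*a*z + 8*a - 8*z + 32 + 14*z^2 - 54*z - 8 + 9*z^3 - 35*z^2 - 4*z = a^2*(36*z - 12) + a*(-36*z^2 + 48*z - 12) + 9*z^3 - 21*z^2 - 66*z + 24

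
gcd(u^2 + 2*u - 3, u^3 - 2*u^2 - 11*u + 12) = u^2 + 2*u - 3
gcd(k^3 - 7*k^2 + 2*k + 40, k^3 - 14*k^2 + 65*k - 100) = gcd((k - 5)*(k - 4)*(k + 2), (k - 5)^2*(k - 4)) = k^2 - 9*k + 20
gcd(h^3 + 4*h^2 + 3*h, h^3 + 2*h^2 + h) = h^2 + h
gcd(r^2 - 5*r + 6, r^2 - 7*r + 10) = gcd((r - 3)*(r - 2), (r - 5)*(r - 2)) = r - 2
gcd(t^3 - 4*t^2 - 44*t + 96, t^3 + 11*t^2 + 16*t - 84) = t^2 + 4*t - 12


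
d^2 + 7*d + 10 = (d + 2)*(d + 5)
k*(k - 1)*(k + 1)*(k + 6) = k^4 + 6*k^3 - k^2 - 6*k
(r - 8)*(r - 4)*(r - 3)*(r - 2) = r^4 - 17*r^3 + 98*r^2 - 232*r + 192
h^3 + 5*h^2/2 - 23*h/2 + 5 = (h - 2)*(h - 1/2)*(h + 5)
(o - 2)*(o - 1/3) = o^2 - 7*o/3 + 2/3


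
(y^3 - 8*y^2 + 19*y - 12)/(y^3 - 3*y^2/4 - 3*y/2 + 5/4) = 4*(y^2 - 7*y + 12)/(4*y^2 + y - 5)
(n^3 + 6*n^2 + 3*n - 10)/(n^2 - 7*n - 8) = (-n^3 - 6*n^2 - 3*n + 10)/(-n^2 + 7*n + 8)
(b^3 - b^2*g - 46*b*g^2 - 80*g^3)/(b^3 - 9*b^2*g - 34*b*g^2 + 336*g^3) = (b^2 + 7*b*g + 10*g^2)/(b^2 - b*g - 42*g^2)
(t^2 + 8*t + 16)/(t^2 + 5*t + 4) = (t + 4)/(t + 1)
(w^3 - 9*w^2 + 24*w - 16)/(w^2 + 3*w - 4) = (w^2 - 8*w + 16)/(w + 4)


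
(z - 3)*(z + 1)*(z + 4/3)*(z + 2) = z^4 + 4*z^3/3 - 7*z^2 - 46*z/3 - 8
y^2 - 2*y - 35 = (y - 7)*(y + 5)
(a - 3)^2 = a^2 - 6*a + 9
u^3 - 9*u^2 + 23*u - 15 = (u - 5)*(u - 3)*(u - 1)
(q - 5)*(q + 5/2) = q^2 - 5*q/2 - 25/2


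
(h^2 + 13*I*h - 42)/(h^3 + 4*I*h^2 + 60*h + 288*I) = (h + 7*I)/(h^2 - 2*I*h + 48)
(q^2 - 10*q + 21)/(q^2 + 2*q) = (q^2 - 10*q + 21)/(q*(q + 2))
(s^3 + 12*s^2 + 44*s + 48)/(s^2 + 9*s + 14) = (s^2 + 10*s + 24)/(s + 7)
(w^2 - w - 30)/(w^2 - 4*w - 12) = (w + 5)/(w + 2)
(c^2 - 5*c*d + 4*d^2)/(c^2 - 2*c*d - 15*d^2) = (-c^2 + 5*c*d - 4*d^2)/(-c^2 + 2*c*d + 15*d^2)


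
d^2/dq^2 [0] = 0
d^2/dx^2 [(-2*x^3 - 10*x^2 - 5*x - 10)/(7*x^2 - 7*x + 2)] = 46*(-35*x^3 - 42*x^2 + 72*x - 20)/(343*x^6 - 1029*x^5 + 1323*x^4 - 931*x^3 + 378*x^2 - 84*x + 8)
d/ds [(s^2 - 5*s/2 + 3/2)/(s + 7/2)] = (4*s^2 + 28*s - 41)/(4*s^2 + 28*s + 49)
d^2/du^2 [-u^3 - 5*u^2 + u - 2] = -6*u - 10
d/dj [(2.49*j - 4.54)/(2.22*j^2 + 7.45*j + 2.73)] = (-5.5278*j^2 + 20.1576*j + 40.6207)/(4.9284*j^4 + 33.078*j^3 + 67.6237*j^2 + 40.677*j + 7.4529)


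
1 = 1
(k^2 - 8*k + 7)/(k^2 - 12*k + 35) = (k - 1)/(k - 5)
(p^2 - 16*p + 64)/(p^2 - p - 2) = (-p^2 + 16*p - 64)/(-p^2 + p + 2)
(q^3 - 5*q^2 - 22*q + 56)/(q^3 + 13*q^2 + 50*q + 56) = (q^2 - 9*q + 14)/(q^2 + 9*q + 14)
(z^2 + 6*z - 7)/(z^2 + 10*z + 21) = (z - 1)/(z + 3)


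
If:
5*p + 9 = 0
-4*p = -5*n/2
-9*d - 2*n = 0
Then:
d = 16/25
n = -72/25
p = -9/5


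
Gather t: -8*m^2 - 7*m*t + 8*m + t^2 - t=-8*m^2 + 8*m + t^2 + t*(-7*m - 1)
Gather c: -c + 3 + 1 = 4 - c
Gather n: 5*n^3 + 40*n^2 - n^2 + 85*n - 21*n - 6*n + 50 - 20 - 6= 5*n^3 + 39*n^2 + 58*n + 24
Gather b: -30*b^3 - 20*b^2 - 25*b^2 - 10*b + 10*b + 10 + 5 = -30*b^3 - 45*b^2 + 15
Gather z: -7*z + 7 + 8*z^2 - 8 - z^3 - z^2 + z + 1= -z^3 + 7*z^2 - 6*z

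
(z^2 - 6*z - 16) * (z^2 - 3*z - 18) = z^4 - 9*z^3 - 16*z^2 + 156*z + 288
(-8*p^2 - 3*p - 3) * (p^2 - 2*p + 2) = -8*p^4 + 13*p^3 - 13*p^2 - 6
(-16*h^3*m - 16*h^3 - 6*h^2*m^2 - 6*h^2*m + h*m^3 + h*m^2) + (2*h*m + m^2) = -16*h^3*m - 16*h^3 - 6*h^2*m^2 - 6*h^2*m + h*m^3 + h*m^2 + 2*h*m + m^2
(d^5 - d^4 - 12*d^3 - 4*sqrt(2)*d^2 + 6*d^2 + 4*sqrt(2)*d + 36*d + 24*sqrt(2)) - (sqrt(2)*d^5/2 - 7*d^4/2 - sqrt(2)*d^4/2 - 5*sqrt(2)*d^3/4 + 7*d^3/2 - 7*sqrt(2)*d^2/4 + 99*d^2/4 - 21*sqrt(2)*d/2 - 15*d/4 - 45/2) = -sqrt(2)*d^5/2 + d^5 + sqrt(2)*d^4/2 + 5*d^4/2 - 31*d^3/2 + 5*sqrt(2)*d^3/4 - 75*d^2/4 - 9*sqrt(2)*d^2/4 + 29*sqrt(2)*d/2 + 159*d/4 + 45/2 + 24*sqrt(2)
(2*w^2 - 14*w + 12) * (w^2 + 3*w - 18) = 2*w^4 - 8*w^3 - 66*w^2 + 288*w - 216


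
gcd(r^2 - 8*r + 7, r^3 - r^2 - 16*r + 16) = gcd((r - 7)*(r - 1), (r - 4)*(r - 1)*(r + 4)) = r - 1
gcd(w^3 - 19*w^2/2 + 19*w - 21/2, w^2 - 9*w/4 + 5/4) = w - 1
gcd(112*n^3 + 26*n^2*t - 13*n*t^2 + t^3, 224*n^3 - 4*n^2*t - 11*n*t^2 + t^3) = 56*n^2 - 15*n*t + t^2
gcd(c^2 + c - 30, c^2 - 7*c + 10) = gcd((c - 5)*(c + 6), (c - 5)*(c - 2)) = c - 5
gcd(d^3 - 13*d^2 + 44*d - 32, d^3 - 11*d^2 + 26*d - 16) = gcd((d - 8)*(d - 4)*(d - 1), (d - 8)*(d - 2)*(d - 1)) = d^2 - 9*d + 8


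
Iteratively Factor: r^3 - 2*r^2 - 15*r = (r - 5)*(r^2 + 3*r) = r*(r - 5)*(r + 3)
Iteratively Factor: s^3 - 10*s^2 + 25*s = (s)*(s^2 - 10*s + 25) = s*(s - 5)*(s - 5)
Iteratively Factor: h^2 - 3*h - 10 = (h - 5)*(h + 2)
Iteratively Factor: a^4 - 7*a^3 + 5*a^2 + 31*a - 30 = (a - 1)*(a^3 - 6*a^2 - a + 30) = (a - 3)*(a - 1)*(a^2 - 3*a - 10) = (a - 5)*(a - 3)*(a - 1)*(a + 2)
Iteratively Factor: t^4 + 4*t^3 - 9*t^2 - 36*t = (t + 3)*(t^3 + t^2 - 12*t) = (t - 3)*(t + 3)*(t^2 + 4*t) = (t - 3)*(t + 3)*(t + 4)*(t)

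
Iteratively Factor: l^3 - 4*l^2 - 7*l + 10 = (l - 1)*(l^2 - 3*l - 10) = (l - 5)*(l - 1)*(l + 2)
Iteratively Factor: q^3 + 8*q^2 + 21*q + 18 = (q + 3)*(q^2 + 5*q + 6) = (q + 2)*(q + 3)*(q + 3)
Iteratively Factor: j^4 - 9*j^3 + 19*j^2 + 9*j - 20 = (j - 5)*(j^3 - 4*j^2 - j + 4) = (j - 5)*(j - 4)*(j^2 - 1) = (j - 5)*(j - 4)*(j - 1)*(j + 1)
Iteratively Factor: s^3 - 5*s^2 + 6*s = (s - 3)*(s^2 - 2*s) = (s - 3)*(s - 2)*(s)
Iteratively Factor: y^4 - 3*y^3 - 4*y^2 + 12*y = (y - 2)*(y^3 - y^2 - 6*y) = (y - 3)*(y - 2)*(y^2 + 2*y) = (y - 3)*(y - 2)*(y + 2)*(y)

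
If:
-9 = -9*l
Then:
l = 1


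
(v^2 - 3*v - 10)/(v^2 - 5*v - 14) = (v - 5)/(v - 7)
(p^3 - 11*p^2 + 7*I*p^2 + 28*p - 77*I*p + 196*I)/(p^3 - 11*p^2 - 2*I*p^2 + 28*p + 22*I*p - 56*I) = (p + 7*I)/(p - 2*I)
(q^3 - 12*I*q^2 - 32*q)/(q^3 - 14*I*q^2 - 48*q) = (q - 4*I)/(q - 6*I)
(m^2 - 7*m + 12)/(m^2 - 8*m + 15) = (m - 4)/(m - 5)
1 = 1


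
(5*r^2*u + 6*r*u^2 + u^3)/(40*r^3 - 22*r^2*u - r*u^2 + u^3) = u*(r + u)/(8*r^2 - 6*r*u + u^2)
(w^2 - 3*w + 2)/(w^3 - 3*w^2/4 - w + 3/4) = 4*(w - 2)/(4*w^2 + w - 3)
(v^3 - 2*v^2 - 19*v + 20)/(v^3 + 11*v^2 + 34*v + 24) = (v^2 - 6*v + 5)/(v^2 + 7*v + 6)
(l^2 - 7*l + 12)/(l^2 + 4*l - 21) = (l - 4)/(l + 7)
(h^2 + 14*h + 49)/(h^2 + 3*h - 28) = (h + 7)/(h - 4)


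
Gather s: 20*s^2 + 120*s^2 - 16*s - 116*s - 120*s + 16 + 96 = 140*s^2 - 252*s + 112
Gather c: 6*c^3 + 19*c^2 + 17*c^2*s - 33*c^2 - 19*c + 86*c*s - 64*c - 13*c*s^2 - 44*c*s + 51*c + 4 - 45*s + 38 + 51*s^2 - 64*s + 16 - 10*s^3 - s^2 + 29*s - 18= 6*c^3 + c^2*(17*s - 14) + c*(-13*s^2 + 42*s - 32) - 10*s^3 + 50*s^2 - 80*s + 40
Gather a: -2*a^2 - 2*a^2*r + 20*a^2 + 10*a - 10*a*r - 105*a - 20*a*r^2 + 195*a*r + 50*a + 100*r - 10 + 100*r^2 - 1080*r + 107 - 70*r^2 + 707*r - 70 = a^2*(18 - 2*r) + a*(-20*r^2 + 185*r - 45) + 30*r^2 - 273*r + 27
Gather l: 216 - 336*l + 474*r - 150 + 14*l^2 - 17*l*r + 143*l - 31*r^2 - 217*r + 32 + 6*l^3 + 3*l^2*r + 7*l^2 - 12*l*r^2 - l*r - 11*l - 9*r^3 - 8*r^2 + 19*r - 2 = 6*l^3 + l^2*(3*r + 21) + l*(-12*r^2 - 18*r - 204) - 9*r^3 - 39*r^2 + 276*r + 96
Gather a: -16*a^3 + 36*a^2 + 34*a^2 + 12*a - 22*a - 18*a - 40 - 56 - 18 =-16*a^3 + 70*a^2 - 28*a - 114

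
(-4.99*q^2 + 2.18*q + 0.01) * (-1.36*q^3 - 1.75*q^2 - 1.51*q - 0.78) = 6.7864*q^5 + 5.7677*q^4 + 3.7063*q^3 + 0.5829*q^2 - 1.7155*q - 0.0078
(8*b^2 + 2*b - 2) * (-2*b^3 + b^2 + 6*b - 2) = -16*b^5 + 4*b^4 + 54*b^3 - 6*b^2 - 16*b + 4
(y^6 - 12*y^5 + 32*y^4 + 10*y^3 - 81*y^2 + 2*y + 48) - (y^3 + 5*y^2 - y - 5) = y^6 - 12*y^5 + 32*y^4 + 9*y^3 - 86*y^2 + 3*y + 53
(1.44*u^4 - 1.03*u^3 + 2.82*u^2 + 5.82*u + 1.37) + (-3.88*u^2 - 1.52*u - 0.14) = 1.44*u^4 - 1.03*u^3 - 1.06*u^2 + 4.3*u + 1.23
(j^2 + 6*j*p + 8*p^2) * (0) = 0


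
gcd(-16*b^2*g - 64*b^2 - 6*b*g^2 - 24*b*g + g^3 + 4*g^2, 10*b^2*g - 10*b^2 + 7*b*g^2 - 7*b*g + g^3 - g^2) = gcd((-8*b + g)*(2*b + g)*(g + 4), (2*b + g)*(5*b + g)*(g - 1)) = 2*b + g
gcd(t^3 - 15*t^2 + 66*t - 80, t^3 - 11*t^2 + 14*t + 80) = t^2 - 13*t + 40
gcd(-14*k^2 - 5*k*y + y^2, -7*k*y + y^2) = -7*k + y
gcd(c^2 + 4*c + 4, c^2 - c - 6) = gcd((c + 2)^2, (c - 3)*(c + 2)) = c + 2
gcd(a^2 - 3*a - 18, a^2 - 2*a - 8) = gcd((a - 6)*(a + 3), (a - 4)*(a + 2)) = 1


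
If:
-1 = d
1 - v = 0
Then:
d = -1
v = 1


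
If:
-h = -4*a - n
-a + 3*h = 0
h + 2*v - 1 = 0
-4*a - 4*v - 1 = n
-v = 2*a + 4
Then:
No Solution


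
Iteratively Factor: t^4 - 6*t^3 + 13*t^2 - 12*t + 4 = (t - 1)*(t^3 - 5*t^2 + 8*t - 4) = (t - 1)^2*(t^2 - 4*t + 4) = (t - 2)*(t - 1)^2*(t - 2)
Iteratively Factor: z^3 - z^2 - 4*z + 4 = (z + 2)*(z^2 - 3*z + 2) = (z - 2)*(z + 2)*(z - 1)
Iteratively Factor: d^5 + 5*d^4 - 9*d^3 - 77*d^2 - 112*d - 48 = (d + 3)*(d^4 + 2*d^3 - 15*d^2 - 32*d - 16) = (d + 3)*(d + 4)*(d^3 - 2*d^2 - 7*d - 4) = (d - 4)*(d + 3)*(d + 4)*(d^2 + 2*d + 1) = (d - 4)*(d + 1)*(d + 3)*(d + 4)*(d + 1)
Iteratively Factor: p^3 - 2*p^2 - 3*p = (p + 1)*(p^2 - 3*p) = p*(p + 1)*(p - 3)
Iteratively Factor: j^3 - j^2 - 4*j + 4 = (j - 2)*(j^2 + j - 2) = (j - 2)*(j + 2)*(j - 1)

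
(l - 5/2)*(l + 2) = l^2 - l/2 - 5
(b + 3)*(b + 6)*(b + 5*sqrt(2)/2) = b^3 + 5*sqrt(2)*b^2/2 + 9*b^2 + 18*b + 45*sqrt(2)*b/2 + 45*sqrt(2)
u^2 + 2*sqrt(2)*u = u*(u + 2*sqrt(2))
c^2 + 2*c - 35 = (c - 5)*(c + 7)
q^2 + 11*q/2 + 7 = (q + 2)*(q + 7/2)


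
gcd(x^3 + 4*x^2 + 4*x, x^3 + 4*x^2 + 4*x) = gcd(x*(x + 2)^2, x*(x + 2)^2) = x^3 + 4*x^2 + 4*x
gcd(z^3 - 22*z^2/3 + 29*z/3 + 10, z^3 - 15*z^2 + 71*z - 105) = z^2 - 8*z + 15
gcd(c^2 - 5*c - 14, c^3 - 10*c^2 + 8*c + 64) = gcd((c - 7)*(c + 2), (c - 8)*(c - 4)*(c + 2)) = c + 2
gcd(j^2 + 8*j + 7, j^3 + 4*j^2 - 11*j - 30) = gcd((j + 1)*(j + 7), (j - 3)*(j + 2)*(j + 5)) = 1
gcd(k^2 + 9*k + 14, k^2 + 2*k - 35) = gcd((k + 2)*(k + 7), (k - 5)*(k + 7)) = k + 7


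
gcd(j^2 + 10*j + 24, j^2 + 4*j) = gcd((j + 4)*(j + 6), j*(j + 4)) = j + 4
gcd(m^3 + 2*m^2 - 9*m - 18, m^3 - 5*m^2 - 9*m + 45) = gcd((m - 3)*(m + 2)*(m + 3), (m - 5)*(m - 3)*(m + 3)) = m^2 - 9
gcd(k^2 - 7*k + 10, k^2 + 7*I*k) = 1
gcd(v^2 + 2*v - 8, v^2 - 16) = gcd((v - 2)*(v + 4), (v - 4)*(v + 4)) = v + 4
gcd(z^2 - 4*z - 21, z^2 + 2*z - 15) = 1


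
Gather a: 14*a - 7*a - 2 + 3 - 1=7*a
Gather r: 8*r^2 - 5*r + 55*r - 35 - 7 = 8*r^2 + 50*r - 42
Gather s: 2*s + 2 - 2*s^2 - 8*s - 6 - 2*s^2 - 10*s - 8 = -4*s^2 - 16*s - 12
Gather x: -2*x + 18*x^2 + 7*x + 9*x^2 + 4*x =27*x^2 + 9*x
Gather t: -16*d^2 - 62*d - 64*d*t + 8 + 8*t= -16*d^2 - 62*d + t*(8 - 64*d) + 8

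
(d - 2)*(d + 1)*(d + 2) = d^3 + d^2 - 4*d - 4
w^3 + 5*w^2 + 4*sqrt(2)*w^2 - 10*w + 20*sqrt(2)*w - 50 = (w + 5)*(w - sqrt(2))*(w + 5*sqrt(2))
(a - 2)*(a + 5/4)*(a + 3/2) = a^3 + 3*a^2/4 - 29*a/8 - 15/4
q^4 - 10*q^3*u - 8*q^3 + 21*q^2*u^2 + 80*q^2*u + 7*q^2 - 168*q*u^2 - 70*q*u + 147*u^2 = (q - 7)*(q - 1)*(q - 7*u)*(q - 3*u)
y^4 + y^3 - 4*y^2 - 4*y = y*(y - 2)*(y + 1)*(y + 2)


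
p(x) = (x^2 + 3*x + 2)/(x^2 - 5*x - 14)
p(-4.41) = 0.30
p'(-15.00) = -0.02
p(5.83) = -5.84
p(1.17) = -0.37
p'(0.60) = -0.20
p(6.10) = -7.89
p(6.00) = -7.00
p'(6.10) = -9.88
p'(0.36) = -0.18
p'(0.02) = -0.16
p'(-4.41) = -0.06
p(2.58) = -0.81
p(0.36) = -0.20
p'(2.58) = -0.41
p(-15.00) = 0.64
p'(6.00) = -8.00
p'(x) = (5 - 2*x)*(x^2 + 3*x + 2)/(x^2 - 5*x - 14)^2 + (2*x + 3)/(x^2 - 5*x - 14) = -8/(x^2 - 14*x + 49)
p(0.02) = -0.15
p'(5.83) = -5.84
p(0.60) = -0.25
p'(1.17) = -0.24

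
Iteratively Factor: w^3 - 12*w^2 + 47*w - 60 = (w - 4)*(w^2 - 8*w + 15) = (w - 4)*(w - 3)*(w - 5)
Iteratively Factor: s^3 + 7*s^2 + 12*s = (s)*(s^2 + 7*s + 12) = s*(s + 3)*(s + 4)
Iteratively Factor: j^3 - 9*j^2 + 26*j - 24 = (j - 4)*(j^2 - 5*j + 6) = (j - 4)*(j - 2)*(j - 3)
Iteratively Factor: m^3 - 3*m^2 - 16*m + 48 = (m + 4)*(m^2 - 7*m + 12) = (m - 4)*(m + 4)*(m - 3)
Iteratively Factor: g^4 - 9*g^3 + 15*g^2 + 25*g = (g - 5)*(g^3 - 4*g^2 - 5*g) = g*(g - 5)*(g^2 - 4*g - 5) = g*(g - 5)*(g + 1)*(g - 5)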